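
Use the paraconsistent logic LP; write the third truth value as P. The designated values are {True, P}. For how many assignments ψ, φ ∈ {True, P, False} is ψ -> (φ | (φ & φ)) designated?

8

Of the 9 assignments, 8 give a value in {True, P}.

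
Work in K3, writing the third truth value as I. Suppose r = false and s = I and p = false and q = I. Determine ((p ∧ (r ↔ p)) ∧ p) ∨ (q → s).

I

r ↔ p = false ↔ false = true
p ∧ (r ↔ p) = false ∧ true = false
(p ∧ (r ↔ p)) ∧ p = false ∧ false = false
q → s = I → I = I  [¬I ∨ I]
((p ∧ (r ↔ p)) ∧ p) ∨ (q → s) = false ∨ I = I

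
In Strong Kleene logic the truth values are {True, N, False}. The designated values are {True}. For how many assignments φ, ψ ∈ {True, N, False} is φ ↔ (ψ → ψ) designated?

Designated under: (φ=True, ψ=True); (φ=True, ψ=False).

2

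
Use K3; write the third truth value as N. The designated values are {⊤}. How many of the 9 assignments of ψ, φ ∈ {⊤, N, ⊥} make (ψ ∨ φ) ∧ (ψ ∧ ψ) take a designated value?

3

Designated under: (ψ=⊤, φ=⊤); (ψ=⊤, φ=N); (ψ=⊤, φ=⊥).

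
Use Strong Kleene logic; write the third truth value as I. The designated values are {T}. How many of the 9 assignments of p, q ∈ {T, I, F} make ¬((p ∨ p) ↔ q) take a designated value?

Designated under: (p=T, q=F); (p=F, q=T).

2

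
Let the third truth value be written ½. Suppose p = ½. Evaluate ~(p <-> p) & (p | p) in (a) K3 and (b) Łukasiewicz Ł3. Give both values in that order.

In K3: p <-> p = ½ <-> ½ = ½
~(p <-> p) = ~½ = ½
p | p = ½ | ½ = ½
~(p <-> p) & (p | p) = ½ & ½ = ½
In Łukasiewicz Ł3: p <-> p = ½ <-> ½ = T  [1 − |½−½|]
~(p <-> p) = ~T = F
p | p = ½ | ½ = ½
~(p <-> p) & (p | p) = F & ½ = F
They differ because K3 and Łukasiewicz Ł3 treat ½ differently under implication.

½; F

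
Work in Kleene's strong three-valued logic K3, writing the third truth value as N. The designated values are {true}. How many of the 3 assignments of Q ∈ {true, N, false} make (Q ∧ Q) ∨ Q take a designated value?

Q=true: true ✓
Q=N: N ·
Q=false: false ·

1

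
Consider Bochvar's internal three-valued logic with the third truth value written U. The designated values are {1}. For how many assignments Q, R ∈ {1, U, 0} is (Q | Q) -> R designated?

3

Designated under: (Q=1, R=1); (Q=0, R=1); (Q=0, R=0).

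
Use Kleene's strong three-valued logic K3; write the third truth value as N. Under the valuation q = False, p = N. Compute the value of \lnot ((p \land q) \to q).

p \land q = N \land False = False
(p \land q) \to q = False \to False = True
\lnot ((p \land q) \to q) = \lnot True = False

False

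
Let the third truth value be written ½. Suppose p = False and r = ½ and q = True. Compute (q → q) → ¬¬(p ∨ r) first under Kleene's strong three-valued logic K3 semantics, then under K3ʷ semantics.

In Kleene's strong three-valued logic K3: q → q = True → True = True
p ∨ r = False ∨ ½ = ½
¬(p ∨ r) = ¬½ = ½
¬¬(p ∨ r) = ¬½ = ½
(q → q) → ¬¬(p ∨ r) = True → ½ = ½
In K3ʷ: q → q = True → True = True
p ∨ r = False ∨ ½ = ½
¬(p ∨ r) = ¬½ = ½
¬¬(p ∨ r) = ¬½ = ½
(q → q) → ¬¬(p ∨ r) = True → ½ = ½

½; ½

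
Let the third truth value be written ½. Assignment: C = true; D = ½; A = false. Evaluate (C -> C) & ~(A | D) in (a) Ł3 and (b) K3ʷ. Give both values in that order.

½; ½

In Ł3: C -> C = true -> true = true
A | D = false | ½ = ½
~(A | D) = ~½ = ½
(C -> C) & ~(A | D) = true & ½ = ½
In K3ʷ: C -> C = true -> true = true
A | D = false | ½ = ½
~(A | D) = ~½ = ½
(C -> C) & ~(A | D) = true & ½ = ½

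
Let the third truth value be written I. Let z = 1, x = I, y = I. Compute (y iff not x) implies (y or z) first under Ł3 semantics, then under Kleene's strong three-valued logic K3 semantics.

In Ł3: not x = not I = I
y iff not x = I iff I = 1
y or z = I or 1 = 1
(y iff not x) implies (y or z) = 1 implies 1 = 1
In Kleene's strong three-valued logic K3: not x = not I = I
y iff not x = I iff I = I
y or z = I or 1 = 1
(y iff not x) implies (y or z) = I implies 1 = 1  [not I or 1]

1; 1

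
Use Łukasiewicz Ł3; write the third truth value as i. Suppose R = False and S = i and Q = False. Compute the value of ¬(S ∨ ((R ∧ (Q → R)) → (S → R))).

False

Q → R = False → False = True
R ∧ (Q → R) = False ∧ True = False
S → R = i → False = i  [min(1, 1−½+0)]
(R ∧ (Q → R)) → (S → R) = False → i = True
S ∨ ((R ∧ (Q → R)) → (S → R)) = i ∨ True = True
¬(S ∨ ((R ∧ (Q → R)) → (S → R))) = ¬True = False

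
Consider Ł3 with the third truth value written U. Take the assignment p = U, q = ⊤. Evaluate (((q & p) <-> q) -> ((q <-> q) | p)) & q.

q & p = ⊤ & U = U
(q & p) <-> q = U <-> ⊤ = U  [1 − |½−1|]
q <-> q = ⊤ <-> ⊤ = ⊤
(q <-> q) | p = ⊤ | U = ⊤
((q & p) <-> q) -> ((q <-> q) | p) = U -> ⊤ = ⊤
(((q & p) <-> q) -> ((q <-> q) | p)) & q = ⊤ & ⊤ = ⊤

⊤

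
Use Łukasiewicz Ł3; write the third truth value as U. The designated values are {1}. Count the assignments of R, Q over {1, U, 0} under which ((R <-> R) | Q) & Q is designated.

Designated under: (R=1, Q=1); (R=U, Q=1); (R=0, Q=1).

3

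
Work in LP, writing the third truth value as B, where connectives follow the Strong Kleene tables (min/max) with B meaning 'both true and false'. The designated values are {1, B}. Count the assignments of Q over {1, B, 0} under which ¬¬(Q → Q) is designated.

3

Q=1: 1 ✓
Q=B: B ✓
Q=0: 1 ✓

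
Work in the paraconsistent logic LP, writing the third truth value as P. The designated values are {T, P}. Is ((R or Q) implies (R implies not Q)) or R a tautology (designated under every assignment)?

Yes

Every assignment of R, Q over {T, P, F} gives a value in {T, P}.
In particular, with R=P, Q=P: ((R or Q) implies (R implies not Q)) or R = P.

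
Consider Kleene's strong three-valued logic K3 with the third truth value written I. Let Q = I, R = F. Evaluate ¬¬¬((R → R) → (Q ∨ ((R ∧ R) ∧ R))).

R → R = F → F = T
R ∧ R = F ∧ F = F
(R ∧ R) ∧ R = F ∧ F = F
Q ∨ ((R ∧ R) ∧ R) = I ∨ F = I
(R → R) → (Q ∨ ((R ∧ R) ∧ R)) = T → I = I  [¬T ∨ I]
¬((R → R) → (Q ∨ ((R ∧ R) ∧ R))) = ¬I = I
¬¬((R → R) → (Q ∨ ((R ∧ R) ∧ R))) = ¬I = I
¬¬¬((R → R) → (Q ∨ ((R ∧ R) ∧ R))) = ¬I = I

I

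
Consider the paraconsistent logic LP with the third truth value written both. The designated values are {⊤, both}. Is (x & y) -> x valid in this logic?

Yes

Every assignment of x, y over {⊤, both, ⊥} gives a value in {⊤, both}.
In particular, with x=both, y=both: (x & y) -> x = both.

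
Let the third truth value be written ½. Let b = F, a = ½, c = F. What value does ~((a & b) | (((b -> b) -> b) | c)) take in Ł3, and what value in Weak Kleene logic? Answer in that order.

T; ½

In Ł3: a & b = ½ & F = F
b -> b = F -> F = T
(b -> b) -> b = T -> F = F
((b -> b) -> b) | c = F | F = F
(a & b) | (((b -> b) -> b) | c) = F | F = F
~((a & b) | (((b -> b) -> b) | c)) = ~F = T
In Weak Kleene logic: a & b = ½ & F = ½
b -> b = F -> F = T
(b -> b) -> b = T -> F = F
((b -> b) -> b) | c = F | F = F
(a & b) | (((b -> b) -> b) | c) = ½ | F = ½
~((a & b) | (((b -> b) -> b) | c)) = ~½ = ½
They differ because Ł3 and Weak Kleene logic treat ½ differently under the binary connectives.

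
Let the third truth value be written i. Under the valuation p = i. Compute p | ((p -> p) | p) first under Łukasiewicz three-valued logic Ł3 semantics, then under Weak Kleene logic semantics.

In Łukasiewicz three-valued logic Ł3: p -> p = i -> i = 1
(p -> p) | p = 1 | i = 1
p | ((p -> p) | p) = i | 1 = 1
In Weak Kleene logic: p -> p = i -> i = i  [any arg is the third value ⇒ result is the third value]
(p -> p) | p = i | i = i
p | ((p -> p) | p) = i | i = i
They differ because Łukasiewicz three-valued logic Ł3 and Weak Kleene logic treat i differently under the binary connectives.

1; i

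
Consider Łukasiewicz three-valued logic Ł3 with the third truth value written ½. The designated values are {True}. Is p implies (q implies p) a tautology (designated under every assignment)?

Yes

Every assignment of p, q over {True, ½, False} gives a value in {True}.
In particular, with p=½, q=½: p implies (q implies p) = True.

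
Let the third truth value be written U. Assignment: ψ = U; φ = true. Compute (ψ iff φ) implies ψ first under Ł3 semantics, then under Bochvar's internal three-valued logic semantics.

true; U

In Ł3: ψ iff φ = U iff true = U  [1 − |½−1|]
(ψ iff φ) implies ψ = U implies U = true
In Bochvar's internal three-valued logic: ψ iff φ = U iff true = U
(ψ iff φ) implies ψ = U implies U = U  [any arg is the third value ⇒ result is the third value]
They differ because Ł3 and Bochvar's internal three-valued logic treat U differently under the binary connectives.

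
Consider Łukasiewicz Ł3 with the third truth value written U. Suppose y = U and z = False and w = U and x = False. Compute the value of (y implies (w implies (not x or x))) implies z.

not x = not False = True
not x or x = True or False = True
w implies (not x or x) = U implies True = True  [min(1, 1−½+1)]
y implies (w implies (not x or x)) = U implies True = True
(y implies (w implies (not x or x))) implies z = True implies False = False

False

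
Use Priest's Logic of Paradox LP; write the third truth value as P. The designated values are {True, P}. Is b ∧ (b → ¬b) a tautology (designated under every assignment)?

Countermodel: b=True gives False, which is not designated.

No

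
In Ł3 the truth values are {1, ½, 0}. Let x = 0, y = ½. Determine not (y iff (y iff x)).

0

y iff x = ½ iff 0 = ½
y iff (y iff x) = ½ iff ½ = 1
not (y iff (y iff x)) = not 1 = 0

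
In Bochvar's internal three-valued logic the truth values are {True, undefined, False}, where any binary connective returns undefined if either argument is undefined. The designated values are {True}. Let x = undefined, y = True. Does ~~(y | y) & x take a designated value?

y | y = True | True = True
~(y | y) = ~True = False
~~(y | y) = ~False = True
~~(y | y) & x = True & undefined = undefined
undefined ∉ {True}.

No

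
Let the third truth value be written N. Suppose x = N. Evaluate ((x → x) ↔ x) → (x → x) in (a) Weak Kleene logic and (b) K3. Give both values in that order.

N; N

In Weak Kleene logic: x → x = N → N = N  [any arg is the third value ⇒ result is the third value]
(x → x) ↔ x = N ↔ N = N
x → x = N → N = N
((x → x) ↔ x) → (x → x) = N → N = N
In K3: x → x = N → N = N
(x → x) ↔ x = N ↔ N = N
x → x = N → N = N
((x → x) ↔ x) → (x → x) = N → N = N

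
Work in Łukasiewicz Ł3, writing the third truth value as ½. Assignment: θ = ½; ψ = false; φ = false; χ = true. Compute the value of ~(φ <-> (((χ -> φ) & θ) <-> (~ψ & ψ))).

true

χ -> φ = true -> false = false
(χ -> φ) & θ = false & ½ = false
~ψ = ~false = true
~ψ & ψ = true & false = false
((χ -> φ) & θ) <-> (~ψ & ψ) = false <-> false = true
φ <-> (((χ -> φ) & θ) <-> (~ψ & ψ)) = false <-> true = false
~(φ <-> (((χ -> φ) & θ) <-> (~ψ & ψ))) = ~false = true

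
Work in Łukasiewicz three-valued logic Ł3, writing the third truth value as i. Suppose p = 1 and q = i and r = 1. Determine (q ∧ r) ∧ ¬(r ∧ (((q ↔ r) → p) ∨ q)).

0

q ∧ r = i ∧ 1 = i
q ↔ r = i ↔ 1 = i  [1 − |½−1|]
(q ↔ r) → p = i → 1 = 1
((q ↔ r) → p) ∨ q = 1 ∨ i = 1
r ∧ (((q ↔ r) → p) ∨ q) = 1 ∧ 1 = 1
¬(r ∧ (((q ↔ r) → p) ∨ q)) = ¬1 = 0
(q ∧ r) ∧ ¬(r ∧ (((q ↔ r) → p) ∨ q)) = i ∧ 0 = 0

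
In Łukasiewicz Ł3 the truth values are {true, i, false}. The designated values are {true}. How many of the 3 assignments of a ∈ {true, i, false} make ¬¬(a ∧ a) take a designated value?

1

a=true: true ✓
a=i: i ·
a=false: false ·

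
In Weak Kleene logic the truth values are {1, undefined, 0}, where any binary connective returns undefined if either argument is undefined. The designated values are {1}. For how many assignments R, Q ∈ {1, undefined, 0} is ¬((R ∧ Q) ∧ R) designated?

Designated under: (R=1, Q=0); (R=0, Q=1); (R=0, Q=0).

3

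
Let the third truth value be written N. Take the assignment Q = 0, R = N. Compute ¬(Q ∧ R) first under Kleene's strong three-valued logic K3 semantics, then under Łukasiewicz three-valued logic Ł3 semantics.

In Kleene's strong three-valued logic K3: Q ∧ R = 0 ∧ N = 0
¬(Q ∧ R) = ¬0 = 1
In Łukasiewicz three-valued logic Ł3: Q ∧ R = 0 ∧ N = 0
¬(Q ∧ R) = ¬0 = 1

1; 1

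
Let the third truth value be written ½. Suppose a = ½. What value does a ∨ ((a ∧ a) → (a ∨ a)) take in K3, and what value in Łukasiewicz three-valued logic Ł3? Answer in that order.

In K3: a ∧ a = ½ ∧ ½ = ½
a ∨ a = ½ ∨ ½ = ½
(a ∧ a) → (a ∨ a) = ½ → ½ = ½  [¬½ ∨ ½]
a ∨ ((a ∧ a) → (a ∨ a)) = ½ ∨ ½ = ½
In Łukasiewicz three-valued logic Ł3: a ∧ a = ½ ∧ ½ = ½
a ∨ a = ½ ∨ ½ = ½
(a ∧ a) → (a ∨ a) = ½ → ½ = 1  [min(1, 1−½+½)]
a ∨ ((a ∧ a) → (a ∨ a)) = ½ ∨ 1 = 1
They differ because K3 and Łukasiewicz three-valued logic Ł3 treat ½ differently under implication.

½; 1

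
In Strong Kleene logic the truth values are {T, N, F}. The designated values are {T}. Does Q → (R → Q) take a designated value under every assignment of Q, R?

Countermodel: Q=N, R=T gives N, which is not designated.

No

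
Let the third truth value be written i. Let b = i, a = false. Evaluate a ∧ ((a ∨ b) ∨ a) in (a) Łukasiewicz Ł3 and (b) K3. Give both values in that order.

false; false

In Łukasiewicz Ł3: a ∨ b = false ∨ i = i
(a ∨ b) ∨ a = i ∨ false = i
a ∧ ((a ∨ b) ∨ a) = false ∧ i = false
In K3: a ∨ b = false ∨ i = i
(a ∨ b) ∨ a = i ∨ false = i
a ∧ ((a ∨ b) ∨ a) = false ∧ i = false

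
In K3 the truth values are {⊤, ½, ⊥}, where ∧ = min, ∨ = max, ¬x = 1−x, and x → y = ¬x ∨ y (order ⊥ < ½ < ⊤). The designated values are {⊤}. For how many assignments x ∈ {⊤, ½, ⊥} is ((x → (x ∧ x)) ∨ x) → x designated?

1

x=⊤: ⊤ ✓
x=½: ½ ·
x=⊥: ⊥ ·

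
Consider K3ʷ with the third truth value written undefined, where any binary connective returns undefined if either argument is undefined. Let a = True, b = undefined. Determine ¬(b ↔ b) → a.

b ↔ b = undefined ↔ undefined = undefined
¬(b ↔ b) = ¬undefined = undefined
¬(b ↔ b) → a = undefined → True = undefined

undefined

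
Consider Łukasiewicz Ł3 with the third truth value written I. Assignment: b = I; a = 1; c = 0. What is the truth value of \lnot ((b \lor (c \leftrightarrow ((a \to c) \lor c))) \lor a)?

0

a \to c = 1 \to 0 = 0
(a \to c) \lor c = 0 \lor 0 = 0
c \leftrightarrow ((a \to c) \lor c) = 0 \leftrightarrow 0 = 1
b \lor (c \leftrightarrow ((a \to c) \lor c)) = I \lor 1 = 1
(b \lor (c \leftrightarrow ((a \to c) \lor c))) \lor a = 1 \lor 1 = 1
\lnot ((b \lor (c \leftrightarrow ((a \to c) \lor c))) \lor a) = \lnot 1 = 0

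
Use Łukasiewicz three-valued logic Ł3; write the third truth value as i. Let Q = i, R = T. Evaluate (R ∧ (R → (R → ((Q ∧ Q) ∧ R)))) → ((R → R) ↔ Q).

T

Q ∧ Q = i ∧ i = i
(Q ∧ Q) ∧ R = i ∧ T = i
R → ((Q ∧ Q) ∧ R) = T → i = i  [min(1, 1−1+½)]
R → (R → ((Q ∧ Q) ∧ R)) = T → i = i
R ∧ (R → (R → ((Q ∧ Q) ∧ R))) = T ∧ i = i
R → R = T → T = T
(R → R) ↔ Q = T ↔ i = i
(R ∧ (R → (R → ((Q ∧ Q) ∧ R)))) → ((R → R) ↔ Q) = i → i = T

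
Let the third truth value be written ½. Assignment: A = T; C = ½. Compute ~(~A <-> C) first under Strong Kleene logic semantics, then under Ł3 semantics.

½; ½

In Strong Kleene logic: ~A = ~T = F
~A <-> C = F <-> ½ = ½
~(~A <-> C) = ~½ = ½
In Ł3: ~A = ~T = F
~A <-> C = F <-> ½ = ½
~(~A <-> C) = ~½ = ½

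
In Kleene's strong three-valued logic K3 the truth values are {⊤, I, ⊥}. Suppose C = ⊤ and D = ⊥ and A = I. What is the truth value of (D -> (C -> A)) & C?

C -> A = ⊤ -> I = I
D -> (C -> A) = ⊥ -> I = ⊤
(D -> (C -> A)) & C = ⊤ & ⊤ = ⊤

⊤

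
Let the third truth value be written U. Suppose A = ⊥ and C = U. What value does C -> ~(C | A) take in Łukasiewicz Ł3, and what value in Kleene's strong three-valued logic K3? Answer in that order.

⊤; U

In Łukasiewicz Ł3: C | A = U | ⊥ = U
~(C | A) = ~U = U
C -> ~(C | A) = U -> U = ⊤  [min(1, 1−½+½)]
In Kleene's strong three-valued logic K3: C | A = U | ⊥ = U
~(C | A) = ~U = U
C -> ~(C | A) = U -> U = U  [~U | U]
They differ because Łukasiewicz Ł3 and Kleene's strong three-valued logic K3 treat U differently under implication.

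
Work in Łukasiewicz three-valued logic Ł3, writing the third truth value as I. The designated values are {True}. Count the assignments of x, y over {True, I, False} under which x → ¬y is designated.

Of the 9 assignments, 6 give a value in {True}.

6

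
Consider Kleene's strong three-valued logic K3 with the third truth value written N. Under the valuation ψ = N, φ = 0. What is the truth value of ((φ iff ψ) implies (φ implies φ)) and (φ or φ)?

φ iff ψ = 0 iff N = N
φ implies φ = 0 implies 0 = 1
(φ iff ψ) implies (φ implies φ) = N implies 1 = 1  [not N or 1]
φ or φ = 0 or 0 = 0
((φ iff ψ) implies (φ implies φ)) and (φ or φ) = 1 and 0 = 0

0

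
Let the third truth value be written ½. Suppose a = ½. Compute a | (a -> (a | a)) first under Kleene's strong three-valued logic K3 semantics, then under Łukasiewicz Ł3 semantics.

In Kleene's strong three-valued logic K3: a | a = ½ | ½ = ½
a -> (a | a) = ½ -> ½ = ½  [~½ | ½]
a | (a -> (a | a)) = ½ | ½ = ½
In Łukasiewicz Ł3: a | a = ½ | ½ = ½
a -> (a | a) = ½ -> ½ = ⊤  [min(1, 1−½+½)]
a | (a -> (a | a)) = ½ | ⊤ = ⊤
They differ because Kleene's strong three-valued logic K3 and Łukasiewicz Ł3 treat ½ differently under implication.

½; ⊤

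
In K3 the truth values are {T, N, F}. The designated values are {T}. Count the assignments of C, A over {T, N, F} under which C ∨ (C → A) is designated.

7

Of the 9 assignments, 7 give a value in {T}.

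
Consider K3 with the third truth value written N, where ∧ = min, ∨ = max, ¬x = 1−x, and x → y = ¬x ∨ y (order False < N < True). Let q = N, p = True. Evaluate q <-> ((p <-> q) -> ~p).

N

p <-> q = True <-> N = N
~p = ~True = False
(p <-> q) -> ~p = N -> False = N  [~N | False]
q <-> ((p <-> q) -> ~p) = N <-> N = N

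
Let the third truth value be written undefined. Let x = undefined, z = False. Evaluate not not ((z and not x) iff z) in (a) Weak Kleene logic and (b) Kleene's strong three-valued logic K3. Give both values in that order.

undefined; True

In Weak Kleene logic: not x = not undefined = undefined
z and not x = False and undefined = undefined
(z and not x) iff z = undefined iff False = undefined
not ((z and not x) iff z) = not undefined = undefined
not not ((z and not x) iff z) = not undefined = undefined
In Kleene's strong three-valued logic K3: not x = not undefined = undefined
z and not x = False and undefined = False
(z and not x) iff z = False iff False = True
not ((z and not x) iff z) = not True = False
not not ((z and not x) iff z) = not False = True
They differ because Weak Kleene logic and Kleene's strong three-valued logic K3 treat undefined differently under the binary connectives.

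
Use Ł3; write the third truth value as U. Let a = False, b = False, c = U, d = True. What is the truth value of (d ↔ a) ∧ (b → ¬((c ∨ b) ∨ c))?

False

d ↔ a = True ↔ False = False
c ∨ b = U ∨ False = U
(c ∨ b) ∨ c = U ∨ U = U
¬((c ∨ b) ∨ c) = ¬U = U
b → ¬((c ∨ b) ∨ c) = False → U = True  [min(1, 1−0+½)]
(d ↔ a) ∧ (b → ¬((c ∨ b) ∨ c)) = False ∧ True = False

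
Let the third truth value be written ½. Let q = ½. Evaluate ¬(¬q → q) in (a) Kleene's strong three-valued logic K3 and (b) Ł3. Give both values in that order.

In Kleene's strong three-valued logic K3: ¬q = ¬½ = ½
¬q → q = ½ → ½ = ½
¬(¬q → q) = ¬½ = ½
In Ł3: ¬q = ¬½ = ½
¬q → q = ½ → ½ = 1  [min(1, 1−½+½)]
¬(¬q → q) = ¬1 = 0
They differ because Kleene's strong three-valued logic K3 and Ł3 treat ½ differently under implication.

½; 0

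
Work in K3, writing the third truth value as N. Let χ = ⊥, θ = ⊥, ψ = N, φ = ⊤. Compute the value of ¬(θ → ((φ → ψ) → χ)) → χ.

φ → ψ = ⊤ → N = N  [¬⊤ ∨ N]
(φ → ψ) → χ = N → ⊥ = N
θ → ((φ → ψ) → χ) = ⊥ → N = ⊤
¬(θ → ((φ → ψ) → χ)) = ¬⊤ = ⊥
¬(θ → ((φ → ψ) → χ)) → χ = ⊥ → ⊥ = ⊤

⊤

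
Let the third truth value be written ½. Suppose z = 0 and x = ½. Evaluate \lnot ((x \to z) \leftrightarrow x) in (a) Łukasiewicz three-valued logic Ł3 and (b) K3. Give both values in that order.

In Łukasiewicz three-valued logic Ł3: x \to z = ½ \to 0 = ½
(x \to z) \leftrightarrow x = ½ \leftrightarrow ½ = 1
\lnot ((x \to z) \leftrightarrow x) = \lnot 1 = 0
In K3: x \to z = ½ \to 0 = ½
(x \to z) \leftrightarrow x = ½ \leftrightarrow ½ = ½
\lnot ((x \to z) \leftrightarrow x) = \lnot ½ = ½
They differ because Łukasiewicz three-valued logic Ł3 and K3 treat ½ differently under implication.

0; ½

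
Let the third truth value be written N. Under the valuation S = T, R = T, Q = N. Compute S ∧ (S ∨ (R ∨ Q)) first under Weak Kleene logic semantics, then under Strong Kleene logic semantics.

In Weak Kleene logic: R ∨ Q = T ∨ N = N
S ∨ (R ∨ Q) = T ∨ N = N
S ∧ (S ∨ (R ∨ Q)) = T ∧ N = N
In Strong Kleene logic: R ∨ Q = T ∨ N = T
S ∨ (R ∨ Q) = T ∨ T = T
S ∧ (S ∨ (R ∨ Q)) = T ∧ T = T
They differ because Weak Kleene logic and Strong Kleene logic treat N differently under the binary connectives.

N; T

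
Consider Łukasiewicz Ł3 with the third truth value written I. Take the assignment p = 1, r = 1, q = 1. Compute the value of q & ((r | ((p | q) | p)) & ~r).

0

p | q = 1 | 1 = 1
(p | q) | p = 1 | 1 = 1
r | ((p | q) | p) = 1 | 1 = 1
~r = ~1 = 0
(r | ((p | q) | p)) & ~r = 1 & 0 = 0
q & ((r | ((p | q) | p)) & ~r) = 1 & 0 = 0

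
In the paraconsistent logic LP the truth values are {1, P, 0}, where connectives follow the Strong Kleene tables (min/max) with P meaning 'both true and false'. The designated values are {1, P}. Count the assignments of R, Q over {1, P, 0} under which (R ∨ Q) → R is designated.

8

Of the 9 assignments, 8 give a value in {1, P}.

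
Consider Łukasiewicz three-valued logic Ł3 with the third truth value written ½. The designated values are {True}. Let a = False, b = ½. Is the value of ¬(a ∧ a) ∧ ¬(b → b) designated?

a ∧ a = False ∧ False = False
¬(a ∧ a) = ¬False = True
b → b = ½ → ½ = True
¬(b → b) = ¬True = False
¬(a ∧ a) ∧ ¬(b → b) = True ∧ False = False
False ∉ {True}.

No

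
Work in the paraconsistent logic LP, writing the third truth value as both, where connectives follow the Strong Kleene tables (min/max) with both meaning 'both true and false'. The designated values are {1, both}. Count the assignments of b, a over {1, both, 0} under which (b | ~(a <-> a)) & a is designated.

5

Of the 9 assignments, 5 give a value in {1, both}.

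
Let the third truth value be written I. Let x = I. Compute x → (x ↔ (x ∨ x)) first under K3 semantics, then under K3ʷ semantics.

I; I

In K3: x ∨ x = I ∨ I = I
x ↔ (x ∨ x) = I ↔ I = I
x → (x ↔ (x ∨ x)) = I → I = I
In K3ʷ: x ∨ x = I ∨ I = I
x ↔ (x ∨ x) = I ↔ I = I
x → (x ↔ (x ∨ x)) = I → I = I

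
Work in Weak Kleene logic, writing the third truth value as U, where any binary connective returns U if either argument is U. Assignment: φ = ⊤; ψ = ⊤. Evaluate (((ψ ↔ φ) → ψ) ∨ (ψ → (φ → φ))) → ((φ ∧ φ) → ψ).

⊤

ψ ↔ φ = ⊤ ↔ ⊤ = ⊤
(ψ ↔ φ) → ψ = ⊤ → ⊤ = ⊤
φ → φ = ⊤ → ⊤ = ⊤
ψ → (φ → φ) = ⊤ → ⊤ = ⊤
((ψ ↔ φ) → ψ) ∨ (ψ → (φ → φ)) = ⊤ ∨ ⊤ = ⊤
φ ∧ φ = ⊤ ∧ ⊤ = ⊤
(φ ∧ φ) → ψ = ⊤ → ⊤ = ⊤
(((ψ ↔ φ) → ψ) ∨ (ψ → (φ → φ))) → ((φ ∧ φ) → ψ) = ⊤ → ⊤ = ⊤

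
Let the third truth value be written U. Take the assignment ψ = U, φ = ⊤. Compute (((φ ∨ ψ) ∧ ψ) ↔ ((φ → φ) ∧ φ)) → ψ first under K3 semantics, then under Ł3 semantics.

U; ⊤

In K3: φ ∨ ψ = ⊤ ∨ U = ⊤
(φ ∨ ψ) ∧ ψ = ⊤ ∧ U = U
φ → φ = ⊤ → ⊤ = ⊤
(φ → φ) ∧ φ = ⊤ ∧ ⊤ = ⊤
((φ ∨ ψ) ∧ ψ) ↔ ((φ → φ) ∧ φ) = U ↔ ⊤ = U
(((φ ∨ ψ) ∧ ψ) ↔ ((φ → φ) ∧ φ)) → ψ = U → U = U
In Ł3: φ ∨ ψ = ⊤ ∨ U = ⊤
(φ ∨ ψ) ∧ ψ = ⊤ ∧ U = U
φ → φ = ⊤ → ⊤ = ⊤
(φ → φ) ∧ φ = ⊤ ∧ ⊤ = ⊤
((φ ∨ ψ) ∧ ψ) ↔ ((φ → φ) ∧ φ) = U ↔ ⊤ = U  [1 − |½−1|]
(((φ ∨ ψ) ∧ ψ) ↔ ((φ → φ) ∧ φ)) → ψ = U → U = ⊤
They differ because K3 and Ł3 treat U differently under implication.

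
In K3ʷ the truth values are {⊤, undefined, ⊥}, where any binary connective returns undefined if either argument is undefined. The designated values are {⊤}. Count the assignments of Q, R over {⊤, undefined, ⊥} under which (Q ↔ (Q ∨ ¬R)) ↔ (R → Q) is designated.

Designated under: (Q=⊤, R=⊤); (Q=⊤, R=⊥).

2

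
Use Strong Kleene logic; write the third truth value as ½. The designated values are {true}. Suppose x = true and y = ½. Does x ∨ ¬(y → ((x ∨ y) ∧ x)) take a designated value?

Yes

x ∨ y = true ∨ ½ = true
(x ∨ y) ∧ x = true ∧ true = true
y → ((x ∨ y) ∧ x) = ½ → true = true  [¬½ ∨ true]
¬(y → ((x ∨ y) ∧ x)) = ¬true = false
x ∨ ¬(y → ((x ∨ y) ∧ x)) = true ∨ false = true
true ∈ {true}.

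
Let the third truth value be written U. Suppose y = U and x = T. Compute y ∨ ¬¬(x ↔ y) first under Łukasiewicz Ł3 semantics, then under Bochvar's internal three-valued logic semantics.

U; U

In Łukasiewicz Ł3: x ↔ y = T ↔ U = U  [1 − |1−½|]
¬(x ↔ y) = ¬U = U
¬¬(x ↔ y) = ¬U = U
y ∨ ¬¬(x ↔ y) = U ∨ U = U
In Bochvar's internal three-valued logic: x ↔ y = T ↔ U = U
¬(x ↔ y) = ¬U = U
¬¬(x ↔ y) = ¬U = U
y ∨ ¬¬(x ↔ y) = U ∨ U = U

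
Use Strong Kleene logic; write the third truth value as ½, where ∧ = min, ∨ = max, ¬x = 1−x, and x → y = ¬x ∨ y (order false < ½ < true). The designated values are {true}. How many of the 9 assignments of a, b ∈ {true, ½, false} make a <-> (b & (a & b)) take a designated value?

4

Designated under: (a=true, b=true); (a=false, b=true); (a=false, b=½); (a=false, b=false).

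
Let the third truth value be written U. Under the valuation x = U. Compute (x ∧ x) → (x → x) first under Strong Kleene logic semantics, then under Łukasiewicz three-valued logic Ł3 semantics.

U; T

In Strong Kleene logic: x ∧ x = U ∧ U = U
x → x = U → U = U  [¬U ∨ U]
(x ∧ x) → (x → x) = U → U = U
In Łukasiewicz three-valued logic Ł3: x ∧ x = U ∧ U = U
x → x = U → U = T
(x ∧ x) → (x → x) = U → T = T
They differ because Strong Kleene logic and Łukasiewicz three-valued logic Ł3 treat U differently under implication.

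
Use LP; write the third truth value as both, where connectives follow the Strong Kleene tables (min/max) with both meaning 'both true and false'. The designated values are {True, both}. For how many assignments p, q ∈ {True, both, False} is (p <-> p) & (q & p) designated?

4

Designated under: (p=True, q=True); (p=True, q=both); (p=both, q=True); (p=both, q=both).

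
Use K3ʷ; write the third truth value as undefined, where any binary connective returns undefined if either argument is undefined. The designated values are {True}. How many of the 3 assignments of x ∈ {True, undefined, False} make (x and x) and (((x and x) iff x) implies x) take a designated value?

x=True: True ✓
x=undefined: undefined ·
x=False: False ·

1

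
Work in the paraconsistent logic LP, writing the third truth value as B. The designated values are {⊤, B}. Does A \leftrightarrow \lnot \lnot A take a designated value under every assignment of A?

Yes

Every assignment of A over {⊤, B, ⊥} gives a value in {⊤, B}.
In particular, with A=B: A \leftrightarrow \lnot \lnot A = B.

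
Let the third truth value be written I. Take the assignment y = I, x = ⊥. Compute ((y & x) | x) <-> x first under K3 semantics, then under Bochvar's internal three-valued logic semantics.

In K3: y & x = I & ⊥ = ⊥
(y & x) | x = ⊥ | ⊥ = ⊥
((y & x) | x) <-> x = ⊥ <-> ⊥ = ⊤
In Bochvar's internal three-valued logic: y & x = I & ⊥ = I
(y & x) | x = I | ⊥ = I
((y & x) | x) <-> x = I <-> ⊥ = I
They differ because K3 and Bochvar's internal three-valued logic treat I differently under the binary connectives.

⊤; I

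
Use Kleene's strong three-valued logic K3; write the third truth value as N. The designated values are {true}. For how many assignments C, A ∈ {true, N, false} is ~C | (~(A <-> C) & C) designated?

Designated under: (C=true, A=false); (C=false, A=true); (C=false, A=N); (C=false, A=false).

4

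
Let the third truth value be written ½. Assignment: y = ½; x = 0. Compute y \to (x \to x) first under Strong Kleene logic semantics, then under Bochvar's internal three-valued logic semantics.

1; ½

In Strong Kleene logic: x \to x = 0 \to 0 = 1
y \to (x \to x) = ½ \to 1 = 1  [\lnot ½ \lor 1]
In Bochvar's internal three-valued logic: x \to x = 0 \to 0 = 1
y \to (x \to x) = ½ \to 1 = ½  [any arg is the third value ⇒ result is the third value]
They differ because Strong Kleene logic and Bochvar's internal three-valued logic treat ½ differently under the binary connectives.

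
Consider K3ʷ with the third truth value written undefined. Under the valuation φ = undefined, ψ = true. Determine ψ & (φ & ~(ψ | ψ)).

undefined

ψ | ψ = true | true = true
~(ψ | ψ) = ~true = false
φ & ~(ψ | ψ) = undefined & false = undefined
ψ & (φ & ~(ψ | ψ)) = true & undefined = undefined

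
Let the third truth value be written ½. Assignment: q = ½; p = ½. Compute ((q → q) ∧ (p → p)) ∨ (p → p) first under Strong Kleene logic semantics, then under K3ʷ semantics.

½; ½

In Strong Kleene logic: q → q = ½ → ½ = ½  [¬½ ∨ ½]
p → p = ½ → ½ = ½
(q → q) ∧ (p → p) = ½ ∧ ½ = ½
p → p = ½ → ½ = ½
((q → q) ∧ (p → p)) ∨ (p → p) = ½ ∨ ½ = ½
In K3ʷ: q → q = ½ → ½ = ½  [any arg is the third value ⇒ result is the third value]
p → p = ½ → ½ = ½
(q → q) ∧ (p → p) = ½ ∧ ½ = ½
p → p = ½ → ½ = ½
((q → q) ∧ (p → p)) ∨ (p → p) = ½ ∨ ½ = ½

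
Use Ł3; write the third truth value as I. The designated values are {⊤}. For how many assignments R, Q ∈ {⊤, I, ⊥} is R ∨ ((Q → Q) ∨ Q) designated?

9

Of the 9 assignments, 9 give a value in {⊤}.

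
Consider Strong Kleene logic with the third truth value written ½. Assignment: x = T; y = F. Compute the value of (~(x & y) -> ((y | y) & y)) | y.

x & y = T & F = F
~(x & y) = ~F = T
y | y = F | F = F
(y | y) & y = F & F = F
~(x & y) -> ((y | y) & y) = T -> F = F
(~(x & y) -> ((y | y) & y)) | y = F | F = F

F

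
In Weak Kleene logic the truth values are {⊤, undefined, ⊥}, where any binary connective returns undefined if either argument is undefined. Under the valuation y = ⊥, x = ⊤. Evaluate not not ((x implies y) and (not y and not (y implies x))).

⊥

x implies y = ⊤ implies ⊥ = ⊥
not y = not ⊥ = ⊤
y implies x = ⊥ implies ⊤ = ⊤
not (y implies x) = not ⊤ = ⊥
not y and not (y implies x) = ⊤ and ⊥ = ⊥
(x implies y) and (not y and not (y implies x)) = ⊥ and ⊥ = ⊥
not ((x implies y) and (not y and not (y implies x))) = not ⊥ = ⊤
not not ((x implies y) and (not y and not (y implies x))) = not ⊤ = ⊥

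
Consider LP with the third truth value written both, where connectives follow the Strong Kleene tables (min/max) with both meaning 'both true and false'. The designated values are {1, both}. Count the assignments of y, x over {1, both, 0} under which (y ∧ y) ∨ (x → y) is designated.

8

Of the 9 assignments, 8 give a value in {1, both}.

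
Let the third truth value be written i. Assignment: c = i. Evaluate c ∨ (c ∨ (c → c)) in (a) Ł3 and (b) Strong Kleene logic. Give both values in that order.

In Ł3: c → c = i → i = 1  [min(1, 1−½+½)]
c ∨ (c → c) = i ∨ 1 = 1
c ∨ (c ∨ (c → c)) = i ∨ 1 = 1
In Strong Kleene logic: c → c = i → i = i  [¬i ∨ i]
c ∨ (c → c) = i ∨ i = i
c ∨ (c ∨ (c → c)) = i ∨ i = i
They differ because Ł3 and Strong Kleene logic treat i differently under implication.

1; i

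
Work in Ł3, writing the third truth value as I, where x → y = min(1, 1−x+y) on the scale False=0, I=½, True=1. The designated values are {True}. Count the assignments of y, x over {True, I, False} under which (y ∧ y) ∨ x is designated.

5

Of the 9 assignments, 5 give a value in {True}.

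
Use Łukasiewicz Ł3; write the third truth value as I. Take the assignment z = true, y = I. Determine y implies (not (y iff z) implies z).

y iff z = I iff true = I  [1 − |½−1|]
not (y iff z) = not I = I
not (y iff z) implies z = I implies true = true
y implies (not (y iff z) implies z) = I implies true = true

true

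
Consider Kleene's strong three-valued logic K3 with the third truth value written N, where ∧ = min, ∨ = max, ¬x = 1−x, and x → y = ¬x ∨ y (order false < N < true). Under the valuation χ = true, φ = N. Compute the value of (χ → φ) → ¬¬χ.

χ → φ = true → N = N  [¬true ∨ N]
¬χ = ¬true = false
¬¬χ = ¬false = true
(χ → φ) → ¬¬χ = N → true = true

true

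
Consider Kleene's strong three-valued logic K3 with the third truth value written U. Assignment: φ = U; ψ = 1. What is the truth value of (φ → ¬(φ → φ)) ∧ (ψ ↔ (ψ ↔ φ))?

U

φ → φ = U → U = U  [¬U ∨ U]
¬(φ → φ) = ¬U = U
φ → ¬(φ → φ) = U → U = U
ψ ↔ φ = 1 ↔ U = U
ψ ↔ (ψ ↔ φ) = 1 ↔ U = U
(φ → ¬(φ → φ)) ∧ (ψ ↔ (ψ ↔ φ)) = U ∧ U = U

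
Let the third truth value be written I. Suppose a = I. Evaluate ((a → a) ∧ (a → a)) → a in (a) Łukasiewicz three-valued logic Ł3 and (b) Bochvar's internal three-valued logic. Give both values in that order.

In Łukasiewicz three-valued logic Ł3: a → a = I → I = True
a → a = I → I = True
(a → a) ∧ (a → a) = True ∧ True = True
((a → a) ∧ (a → a)) → a = True → I = I
In Bochvar's internal three-valued logic: a → a = I → I = I  [any arg is the third value ⇒ result is the third value]
a → a = I → I = I
(a → a) ∧ (a → a) = I ∧ I = I
((a → a) ∧ (a → a)) → a = I → I = I

I; I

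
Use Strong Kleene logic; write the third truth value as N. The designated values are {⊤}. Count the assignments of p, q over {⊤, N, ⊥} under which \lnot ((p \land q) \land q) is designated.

Of the 9 assignments, 5 give a value in {⊤}.

5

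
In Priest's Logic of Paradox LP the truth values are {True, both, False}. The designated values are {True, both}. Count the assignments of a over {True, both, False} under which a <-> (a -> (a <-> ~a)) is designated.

1

a=True: False ·
a=both: both ✓
a=False: False ·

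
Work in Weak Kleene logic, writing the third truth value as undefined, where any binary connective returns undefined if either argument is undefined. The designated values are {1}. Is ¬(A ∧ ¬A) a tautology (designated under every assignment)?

Countermodel: A=undefined gives undefined, which is not designated.

No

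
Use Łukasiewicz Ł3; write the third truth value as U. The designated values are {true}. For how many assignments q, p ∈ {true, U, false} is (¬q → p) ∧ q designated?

3

Designated under: (q=true, p=true); (q=true, p=U); (q=true, p=false).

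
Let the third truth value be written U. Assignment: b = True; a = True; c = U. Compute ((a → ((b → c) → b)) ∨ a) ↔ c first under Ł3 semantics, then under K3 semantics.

In Ł3: b → c = True → U = U
(b → c) → b = U → True = True
a → ((b → c) → b) = True → True = True
(a → ((b → c) → b)) ∨ a = True ∨ True = True
((a → ((b → c) → b)) ∨ a) ↔ c = True ↔ U = U
In K3: b → c = True → U = U  [¬True ∨ U]
(b → c) → b = U → True = True
a → ((b → c) → b) = True → True = True
(a → ((b → c) → b)) ∨ a = True ∨ True = True
((a → ((b → c) → b)) ∨ a) ↔ c = True ↔ U = U

U; U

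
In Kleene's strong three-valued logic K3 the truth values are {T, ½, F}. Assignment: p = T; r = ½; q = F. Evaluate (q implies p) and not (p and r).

½

q implies p = F implies T = T
p and r = T and ½ = ½
not (p and r) = not ½ = ½
(q implies p) and not (p and r) = T and ½ = ½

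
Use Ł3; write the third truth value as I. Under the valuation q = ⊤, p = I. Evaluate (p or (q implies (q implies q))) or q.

q implies q = ⊤ implies ⊤ = ⊤
q implies (q implies q) = ⊤ implies ⊤ = ⊤
p or (q implies (q implies q)) = I or ⊤ = ⊤
(p or (q implies (q implies q))) or q = ⊤ or ⊤ = ⊤

⊤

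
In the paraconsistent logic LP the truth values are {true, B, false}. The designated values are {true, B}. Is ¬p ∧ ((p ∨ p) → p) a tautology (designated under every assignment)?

Countermodel: p=true gives false, which is not designated.

No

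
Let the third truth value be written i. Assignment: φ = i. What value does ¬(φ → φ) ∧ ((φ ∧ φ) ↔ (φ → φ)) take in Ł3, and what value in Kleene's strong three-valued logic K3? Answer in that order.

false; i

In Ł3: φ → φ = i → i = true  [min(1, 1−½+½)]
¬(φ → φ) = ¬true = false
φ ∧ φ = i ∧ i = i
φ → φ = i → i = true
(φ ∧ φ) ↔ (φ → φ) = i ↔ true = i
¬(φ → φ) ∧ ((φ ∧ φ) ↔ (φ → φ)) = false ∧ i = false
In Kleene's strong three-valued logic K3: φ → φ = i → i = i
¬(φ → φ) = ¬i = i
φ ∧ φ = i ∧ i = i
φ → φ = i → i = i
(φ ∧ φ) ↔ (φ → φ) = i ↔ i = i
¬(φ → φ) ∧ ((φ ∧ φ) ↔ (φ → φ)) = i ∧ i = i
They differ because Ł3 and Kleene's strong three-valued logic K3 treat i differently under implication.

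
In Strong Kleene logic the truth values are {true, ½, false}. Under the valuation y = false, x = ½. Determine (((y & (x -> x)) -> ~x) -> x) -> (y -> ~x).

x -> x = ½ -> ½ = ½
y & (x -> x) = false & ½ = false
~x = ~½ = ½
(y & (x -> x)) -> ~x = false -> ½ = true
((y & (x -> x)) -> ~x) -> x = true -> ½ = ½
~x = ~½ = ½
y -> ~x = false -> ½ = true
(((y & (x -> x)) -> ~x) -> x) -> (y -> ~x) = ½ -> true = true

true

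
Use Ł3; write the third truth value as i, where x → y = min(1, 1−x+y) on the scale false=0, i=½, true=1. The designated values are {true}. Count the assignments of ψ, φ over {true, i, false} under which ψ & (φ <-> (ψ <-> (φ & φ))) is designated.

3

Designated under: (ψ=true, φ=true); (ψ=true, φ=i); (ψ=true, φ=false).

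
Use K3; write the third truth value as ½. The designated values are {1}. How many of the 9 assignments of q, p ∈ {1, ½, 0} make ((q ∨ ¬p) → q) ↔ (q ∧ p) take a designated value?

Designated under: (q=1, p=1); (q=0, p=0).

2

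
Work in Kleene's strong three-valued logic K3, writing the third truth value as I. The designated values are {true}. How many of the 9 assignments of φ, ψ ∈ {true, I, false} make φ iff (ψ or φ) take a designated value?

Designated under: (φ=true, ψ=true); (φ=true, ψ=I); (φ=true, ψ=false); (φ=false, ψ=false).

4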